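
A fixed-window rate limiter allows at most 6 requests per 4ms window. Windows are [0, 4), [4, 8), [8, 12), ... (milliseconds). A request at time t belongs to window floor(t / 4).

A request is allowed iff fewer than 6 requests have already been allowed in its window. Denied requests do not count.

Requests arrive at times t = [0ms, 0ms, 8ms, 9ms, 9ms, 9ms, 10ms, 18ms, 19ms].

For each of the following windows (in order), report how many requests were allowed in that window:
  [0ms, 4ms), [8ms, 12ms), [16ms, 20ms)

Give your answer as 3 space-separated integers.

Answer: 2 5 2

Derivation:
Processing requests:
  req#1 t=0ms (window 0): ALLOW
  req#2 t=0ms (window 0): ALLOW
  req#3 t=8ms (window 2): ALLOW
  req#4 t=9ms (window 2): ALLOW
  req#5 t=9ms (window 2): ALLOW
  req#6 t=9ms (window 2): ALLOW
  req#7 t=10ms (window 2): ALLOW
  req#8 t=18ms (window 4): ALLOW
  req#9 t=19ms (window 4): ALLOW

Allowed counts by window: 2 5 2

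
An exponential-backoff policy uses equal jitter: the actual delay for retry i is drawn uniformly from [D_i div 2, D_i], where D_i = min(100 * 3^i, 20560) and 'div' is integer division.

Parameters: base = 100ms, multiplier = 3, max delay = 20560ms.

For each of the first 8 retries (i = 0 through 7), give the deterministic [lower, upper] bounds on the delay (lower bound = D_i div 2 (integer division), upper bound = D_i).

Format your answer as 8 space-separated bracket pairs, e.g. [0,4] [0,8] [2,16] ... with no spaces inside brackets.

Computing bounds per retry:
  i=0: D_i=min(100*3^0,20560)=100, bounds=[50,100]
  i=1: D_i=min(100*3^1,20560)=300, bounds=[150,300]
  i=2: D_i=min(100*3^2,20560)=900, bounds=[450,900]
  i=3: D_i=min(100*3^3,20560)=2700, bounds=[1350,2700]
  i=4: D_i=min(100*3^4,20560)=8100, bounds=[4050,8100]
  i=5: D_i=min(100*3^5,20560)=20560, bounds=[10280,20560]
  i=6: D_i=min(100*3^6,20560)=20560, bounds=[10280,20560]
  i=7: D_i=min(100*3^7,20560)=20560, bounds=[10280,20560]

Answer: [50,100] [150,300] [450,900] [1350,2700] [4050,8100] [10280,20560] [10280,20560] [10280,20560]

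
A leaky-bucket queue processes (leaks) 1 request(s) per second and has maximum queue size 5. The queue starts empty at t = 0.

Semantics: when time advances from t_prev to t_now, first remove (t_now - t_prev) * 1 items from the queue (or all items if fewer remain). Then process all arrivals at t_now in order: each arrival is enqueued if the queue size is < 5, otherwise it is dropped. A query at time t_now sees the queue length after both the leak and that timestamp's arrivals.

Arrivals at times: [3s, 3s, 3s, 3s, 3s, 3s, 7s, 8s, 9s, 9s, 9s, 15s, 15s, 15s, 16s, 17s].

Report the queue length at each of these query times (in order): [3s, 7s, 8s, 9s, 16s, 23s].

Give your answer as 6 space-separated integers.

Answer: 5 2 2 4 3 0

Derivation:
Queue lengths at query times:
  query t=3s: backlog = 5
  query t=7s: backlog = 2
  query t=8s: backlog = 2
  query t=9s: backlog = 4
  query t=16s: backlog = 3
  query t=23s: backlog = 0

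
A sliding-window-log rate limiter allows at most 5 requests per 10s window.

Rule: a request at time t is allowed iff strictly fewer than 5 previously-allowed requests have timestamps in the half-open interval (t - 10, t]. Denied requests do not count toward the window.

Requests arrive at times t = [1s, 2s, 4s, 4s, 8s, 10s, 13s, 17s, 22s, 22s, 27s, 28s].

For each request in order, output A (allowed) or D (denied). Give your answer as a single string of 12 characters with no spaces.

Answer: AAAAADAAAAAA

Derivation:
Tracking allowed requests in the window:
  req#1 t=1s: ALLOW
  req#2 t=2s: ALLOW
  req#3 t=4s: ALLOW
  req#4 t=4s: ALLOW
  req#5 t=8s: ALLOW
  req#6 t=10s: DENY
  req#7 t=13s: ALLOW
  req#8 t=17s: ALLOW
  req#9 t=22s: ALLOW
  req#10 t=22s: ALLOW
  req#11 t=27s: ALLOW
  req#12 t=28s: ALLOW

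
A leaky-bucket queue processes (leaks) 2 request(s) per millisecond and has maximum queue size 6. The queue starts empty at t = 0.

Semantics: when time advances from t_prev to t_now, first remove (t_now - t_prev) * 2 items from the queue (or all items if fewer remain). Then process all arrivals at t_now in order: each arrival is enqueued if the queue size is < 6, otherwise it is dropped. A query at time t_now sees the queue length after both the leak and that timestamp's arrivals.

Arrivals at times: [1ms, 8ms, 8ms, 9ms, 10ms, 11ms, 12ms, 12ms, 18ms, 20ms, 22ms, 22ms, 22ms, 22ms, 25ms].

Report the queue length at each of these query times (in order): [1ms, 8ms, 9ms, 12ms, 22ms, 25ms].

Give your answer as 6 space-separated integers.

Queue lengths at query times:
  query t=1ms: backlog = 1
  query t=8ms: backlog = 2
  query t=9ms: backlog = 1
  query t=12ms: backlog = 2
  query t=22ms: backlog = 4
  query t=25ms: backlog = 1

Answer: 1 2 1 2 4 1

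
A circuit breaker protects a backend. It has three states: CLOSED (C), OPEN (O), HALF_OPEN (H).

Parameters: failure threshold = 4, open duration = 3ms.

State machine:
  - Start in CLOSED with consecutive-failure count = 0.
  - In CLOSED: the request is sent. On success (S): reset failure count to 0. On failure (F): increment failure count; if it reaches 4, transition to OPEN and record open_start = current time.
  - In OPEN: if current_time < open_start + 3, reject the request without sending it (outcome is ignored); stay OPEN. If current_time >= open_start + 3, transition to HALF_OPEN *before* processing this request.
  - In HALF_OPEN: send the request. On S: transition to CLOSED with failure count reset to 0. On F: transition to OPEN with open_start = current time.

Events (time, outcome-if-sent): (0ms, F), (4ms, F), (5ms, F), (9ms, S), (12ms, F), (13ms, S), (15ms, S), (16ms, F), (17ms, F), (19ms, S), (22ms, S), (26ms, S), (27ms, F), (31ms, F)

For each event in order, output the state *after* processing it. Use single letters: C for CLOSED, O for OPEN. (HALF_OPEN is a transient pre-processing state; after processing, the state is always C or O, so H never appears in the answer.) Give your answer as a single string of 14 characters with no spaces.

State after each event:
  event#1 t=0ms outcome=F: state=CLOSED
  event#2 t=4ms outcome=F: state=CLOSED
  event#3 t=5ms outcome=F: state=CLOSED
  event#4 t=9ms outcome=S: state=CLOSED
  event#5 t=12ms outcome=F: state=CLOSED
  event#6 t=13ms outcome=S: state=CLOSED
  event#7 t=15ms outcome=S: state=CLOSED
  event#8 t=16ms outcome=F: state=CLOSED
  event#9 t=17ms outcome=F: state=CLOSED
  event#10 t=19ms outcome=S: state=CLOSED
  event#11 t=22ms outcome=S: state=CLOSED
  event#12 t=26ms outcome=S: state=CLOSED
  event#13 t=27ms outcome=F: state=CLOSED
  event#14 t=31ms outcome=F: state=CLOSED

Answer: CCCCCCCCCCCCCC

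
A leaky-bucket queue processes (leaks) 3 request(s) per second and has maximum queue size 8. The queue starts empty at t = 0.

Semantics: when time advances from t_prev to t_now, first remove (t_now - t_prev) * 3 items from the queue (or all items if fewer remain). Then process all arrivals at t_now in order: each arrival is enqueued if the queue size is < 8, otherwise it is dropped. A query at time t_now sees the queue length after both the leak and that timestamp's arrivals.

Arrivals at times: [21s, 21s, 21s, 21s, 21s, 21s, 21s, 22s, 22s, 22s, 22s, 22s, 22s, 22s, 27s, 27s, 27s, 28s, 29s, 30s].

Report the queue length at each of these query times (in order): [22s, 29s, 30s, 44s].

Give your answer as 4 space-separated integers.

Queue lengths at query times:
  query t=22s: backlog = 8
  query t=29s: backlog = 1
  query t=30s: backlog = 1
  query t=44s: backlog = 0

Answer: 8 1 1 0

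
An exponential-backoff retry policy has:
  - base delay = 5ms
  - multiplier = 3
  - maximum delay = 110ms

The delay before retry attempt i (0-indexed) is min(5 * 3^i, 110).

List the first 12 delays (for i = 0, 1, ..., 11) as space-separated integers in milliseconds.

Computing each delay:
  i=0: min(5*3^0, 110) = 5
  i=1: min(5*3^1, 110) = 15
  i=2: min(5*3^2, 110) = 45
  i=3: min(5*3^3, 110) = 110
  i=4: min(5*3^4, 110) = 110
  i=5: min(5*3^5, 110) = 110
  i=6: min(5*3^6, 110) = 110
  i=7: min(5*3^7, 110) = 110
  i=8: min(5*3^8, 110) = 110
  i=9: min(5*3^9, 110) = 110
  i=10: min(5*3^10, 110) = 110
  i=11: min(5*3^11, 110) = 110

Answer: 5 15 45 110 110 110 110 110 110 110 110 110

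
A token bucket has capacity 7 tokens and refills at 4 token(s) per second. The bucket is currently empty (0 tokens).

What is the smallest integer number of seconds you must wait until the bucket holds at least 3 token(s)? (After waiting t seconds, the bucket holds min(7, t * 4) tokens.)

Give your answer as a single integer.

Need t * 4 >= 3, so t >= 3/4.
Smallest integer t = ceil(3/4) = 1.

Answer: 1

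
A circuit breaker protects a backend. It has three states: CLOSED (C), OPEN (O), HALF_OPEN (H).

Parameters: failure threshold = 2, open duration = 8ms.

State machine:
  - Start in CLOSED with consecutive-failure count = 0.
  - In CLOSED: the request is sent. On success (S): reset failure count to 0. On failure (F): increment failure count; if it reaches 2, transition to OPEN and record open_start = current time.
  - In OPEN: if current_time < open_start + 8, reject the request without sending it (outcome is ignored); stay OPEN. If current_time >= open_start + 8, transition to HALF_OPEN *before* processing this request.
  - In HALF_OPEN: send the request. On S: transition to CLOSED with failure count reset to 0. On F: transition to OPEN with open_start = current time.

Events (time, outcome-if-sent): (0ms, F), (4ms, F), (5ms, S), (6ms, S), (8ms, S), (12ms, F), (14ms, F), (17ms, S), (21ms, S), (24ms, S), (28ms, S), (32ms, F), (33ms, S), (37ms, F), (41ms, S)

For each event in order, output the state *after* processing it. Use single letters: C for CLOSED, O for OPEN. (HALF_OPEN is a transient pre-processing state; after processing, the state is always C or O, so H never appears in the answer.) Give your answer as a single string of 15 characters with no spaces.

State after each event:
  event#1 t=0ms outcome=F: state=CLOSED
  event#2 t=4ms outcome=F: state=OPEN
  event#3 t=5ms outcome=S: state=OPEN
  event#4 t=6ms outcome=S: state=OPEN
  event#5 t=8ms outcome=S: state=OPEN
  event#6 t=12ms outcome=F: state=OPEN
  event#7 t=14ms outcome=F: state=OPEN
  event#8 t=17ms outcome=S: state=OPEN
  event#9 t=21ms outcome=S: state=CLOSED
  event#10 t=24ms outcome=S: state=CLOSED
  event#11 t=28ms outcome=S: state=CLOSED
  event#12 t=32ms outcome=F: state=CLOSED
  event#13 t=33ms outcome=S: state=CLOSED
  event#14 t=37ms outcome=F: state=CLOSED
  event#15 t=41ms outcome=S: state=CLOSED

Answer: COOOOOOOCCCCCCC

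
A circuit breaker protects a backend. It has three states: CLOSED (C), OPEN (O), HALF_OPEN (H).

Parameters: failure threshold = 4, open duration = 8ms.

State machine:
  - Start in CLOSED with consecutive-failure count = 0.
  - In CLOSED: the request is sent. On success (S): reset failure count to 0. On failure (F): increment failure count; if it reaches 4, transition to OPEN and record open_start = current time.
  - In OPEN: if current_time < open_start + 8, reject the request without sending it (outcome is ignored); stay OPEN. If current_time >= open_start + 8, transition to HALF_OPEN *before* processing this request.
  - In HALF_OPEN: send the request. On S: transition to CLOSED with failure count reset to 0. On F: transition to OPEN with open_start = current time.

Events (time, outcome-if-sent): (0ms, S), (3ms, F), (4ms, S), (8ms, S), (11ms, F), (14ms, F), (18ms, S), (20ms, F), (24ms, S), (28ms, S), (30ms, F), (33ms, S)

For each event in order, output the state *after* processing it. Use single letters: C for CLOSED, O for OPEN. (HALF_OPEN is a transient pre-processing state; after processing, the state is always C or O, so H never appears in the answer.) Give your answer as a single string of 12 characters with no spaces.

State after each event:
  event#1 t=0ms outcome=S: state=CLOSED
  event#2 t=3ms outcome=F: state=CLOSED
  event#3 t=4ms outcome=S: state=CLOSED
  event#4 t=8ms outcome=S: state=CLOSED
  event#5 t=11ms outcome=F: state=CLOSED
  event#6 t=14ms outcome=F: state=CLOSED
  event#7 t=18ms outcome=S: state=CLOSED
  event#8 t=20ms outcome=F: state=CLOSED
  event#9 t=24ms outcome=S: state=CLOSED
  event#10 t=28ms outcome=S: state=CLOSED
  event#11 t=30ms outcome=F: state=CLOSED
  event#12 t=33ms outcome=S: state=CLOSED

Answer: CCCCCCCCCCCC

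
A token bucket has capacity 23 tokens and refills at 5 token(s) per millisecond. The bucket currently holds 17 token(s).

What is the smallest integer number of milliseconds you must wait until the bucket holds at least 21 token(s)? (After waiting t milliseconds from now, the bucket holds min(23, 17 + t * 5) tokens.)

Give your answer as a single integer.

Answer: 1

Derivation:
Need 17 + t * 5 >= 21, so t >= 4/5.
Smallest integer t = ceil(4/5) = 1.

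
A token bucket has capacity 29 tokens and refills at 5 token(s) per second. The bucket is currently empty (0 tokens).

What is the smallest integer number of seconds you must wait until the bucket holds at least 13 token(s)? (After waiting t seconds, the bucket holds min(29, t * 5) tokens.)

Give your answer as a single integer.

Need t * 5 >= 13, so t >= 13/5.
Smallest integer t = ceil(13/5) = 3.

Answer: 3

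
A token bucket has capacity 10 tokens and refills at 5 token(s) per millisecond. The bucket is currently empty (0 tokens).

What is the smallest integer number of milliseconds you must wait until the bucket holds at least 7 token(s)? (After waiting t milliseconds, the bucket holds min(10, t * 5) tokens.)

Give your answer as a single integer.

Answer: 2

Derivation:
Need t * 5 >= 7, so t >= 7/5.
Smallest integer t = ceil(7/5) = 2.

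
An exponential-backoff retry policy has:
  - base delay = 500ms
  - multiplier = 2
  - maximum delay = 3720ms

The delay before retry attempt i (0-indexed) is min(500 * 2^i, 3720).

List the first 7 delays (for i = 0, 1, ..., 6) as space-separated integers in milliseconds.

Answer: 500 1000 2000 3720 3720 3720 3720

Derivation:
Computing each delay:
  i=0: min(500*2^0, 3720) = 500
  i=1: min(500*2^1, 3720) = 1000
  i=2: min(500*2^2, 3720) = 2000
  i=3: min(500*2^3, 3720) = 3720
  i=4: min(500*2^4, 3720) = 3720
  i=5: min(500*2^5, 3720) = 3720
  i=6: min(500*2^6, 3720) = 3720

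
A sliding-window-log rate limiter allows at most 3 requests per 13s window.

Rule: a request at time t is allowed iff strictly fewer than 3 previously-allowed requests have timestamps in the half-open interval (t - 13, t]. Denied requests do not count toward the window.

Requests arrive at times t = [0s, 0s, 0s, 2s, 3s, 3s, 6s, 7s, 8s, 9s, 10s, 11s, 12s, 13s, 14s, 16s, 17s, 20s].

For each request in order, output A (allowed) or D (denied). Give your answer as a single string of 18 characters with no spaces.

Answer: AAADDDDDDDDDDAAADD

Derivation:
Tracking allowed requests in the window:
  req#1 t=0s: ALLOW
  req#2 t=0s: ALLOW
  req#3 t=0s: ALLOW
  req#4 t=2s: DENY
  req#5 t=3s: DENY
  req#6 t=3s: DENY
  req#7 t=6s: DENY
  req#8 t=7s: DENY
  req#9 t=8s: DENY
  req#10 t=9s: DENY
  req#11 t=10s: DENY
  req#12 t=11s: DENY
  req#13 t=12s: DENY
  req#14 t=13s: ALLOW
  req#15 t=14s: ALLOW
  req#16 t=16s: ALLOW
  req#17 t=17s: DENY
  req#18 t=20s: DENY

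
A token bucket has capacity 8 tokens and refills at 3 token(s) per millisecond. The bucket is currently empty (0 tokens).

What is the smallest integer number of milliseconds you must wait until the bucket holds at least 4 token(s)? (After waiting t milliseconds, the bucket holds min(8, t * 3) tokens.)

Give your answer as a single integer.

Need t * 3 >= 4, so t >= 4/3.
Smallest integer t = ceil(4/3) = 2.

Answer: 2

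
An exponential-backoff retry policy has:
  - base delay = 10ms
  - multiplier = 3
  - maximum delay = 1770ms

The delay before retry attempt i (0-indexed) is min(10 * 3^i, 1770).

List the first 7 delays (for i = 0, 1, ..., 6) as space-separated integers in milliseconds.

Computing each delay:
  i=0: min(10*3^0, 1770) = 10
  i=1: min(10*3^1, 1770) = 30
  i=2: min(10*3^2, 1770) = 90
  i=3: min(10*3^3, 1770) = 270
  i=4: min(10*3^4, 1770) = 810
  i=5: min(10*3^5, 1770) = 1770
  i=6: min(10*3^6, 1770) = 1770

Answer: 10 30 90 270 810 1770 1770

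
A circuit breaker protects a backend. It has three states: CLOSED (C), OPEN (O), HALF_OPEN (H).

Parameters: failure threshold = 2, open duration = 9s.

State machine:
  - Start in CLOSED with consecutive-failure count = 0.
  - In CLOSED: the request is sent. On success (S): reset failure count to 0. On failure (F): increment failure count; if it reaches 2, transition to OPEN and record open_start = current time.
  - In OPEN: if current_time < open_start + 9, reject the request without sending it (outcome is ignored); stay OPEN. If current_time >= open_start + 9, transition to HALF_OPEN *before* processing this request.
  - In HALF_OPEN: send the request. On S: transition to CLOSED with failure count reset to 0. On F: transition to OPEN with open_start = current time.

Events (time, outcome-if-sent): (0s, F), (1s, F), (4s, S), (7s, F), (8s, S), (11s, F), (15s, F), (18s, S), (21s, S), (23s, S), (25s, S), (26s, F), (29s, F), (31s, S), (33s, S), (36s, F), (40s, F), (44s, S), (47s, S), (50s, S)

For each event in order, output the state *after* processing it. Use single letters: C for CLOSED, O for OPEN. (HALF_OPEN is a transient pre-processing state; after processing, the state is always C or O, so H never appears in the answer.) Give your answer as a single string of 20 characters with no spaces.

State after each event:
  event#1 t=0s outcome=F: state=CLOSED
  event#2 t=1s outcome=F: state=OPEN
  event#3 t=4s outcome=S: state=OPEN
  event#4 t=7s outcome=F: state=OPEN
  event#5 t=8s outcome=S: state=OPEN
  event#6 t=11s outcome=F: state=OPEN
  event#7 t=15s outcome=F: state=OPEN
  event#8 t=18s outcome=S: state=OPEN
  event#9 t=21s outcome=S: state=CLOSED
  event#10 t=23s outcome=S: state=CLOSED
  event#11 t=25s outcome=S: state=CLOSED
  event#12 t=26s outcome=F: state=CLOSED
  event#13 t=29s outcome=F: state=OPEN
  event#14 t=31s outcome=S: state=OPEN
  event#15 t=33s outcome=S: state=OPEN
  event#16 t=36s outcome=F: state=OPEN
  event#17 t=40s outcome=F: state=OPEN
  event#18 t=44s outcome=S: state=OPEN
  event#19 t=47s outcome=S: state=OPEN
  event#20 t=50s outcome=S: state=CLOSED

Answer: COOOOOOOCCCCOOOOOOOC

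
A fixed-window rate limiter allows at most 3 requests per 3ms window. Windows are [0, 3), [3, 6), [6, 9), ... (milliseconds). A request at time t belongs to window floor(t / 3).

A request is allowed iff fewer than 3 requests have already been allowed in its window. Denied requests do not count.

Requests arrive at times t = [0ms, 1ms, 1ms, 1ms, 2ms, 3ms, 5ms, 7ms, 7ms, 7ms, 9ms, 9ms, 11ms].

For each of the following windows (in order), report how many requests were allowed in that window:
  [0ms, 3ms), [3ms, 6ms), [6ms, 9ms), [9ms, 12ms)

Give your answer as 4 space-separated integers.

Processing requests:
  req#1 t=0ms (window 0): ALLOW
  req#2 t=1ms (window 0): ALLOW
  req#3 t=1ms (window 0): ALLOW
  req#4 t=1ms (window 0): DENY
  req#5 t=2ms (window 0): DENY
  req#6 t=3ms (window 1): ALLOW
  req#7 t=5ms (window 1): ALLOW
  req#8 t=7ms (window 2): ALLOW
  req#9 t=7ms (window 2): ALLOW
  req#10 t=7ms (window 2): ALLOW
  req#11 t=9ms (window 3): ALLOW
  req#12 t=9ms (window 3): ALLOW
  req#13 t=11ms (window 3): ALLOW

Allowed counts by window: 3 2 3 3

Answer: 3 2 3 3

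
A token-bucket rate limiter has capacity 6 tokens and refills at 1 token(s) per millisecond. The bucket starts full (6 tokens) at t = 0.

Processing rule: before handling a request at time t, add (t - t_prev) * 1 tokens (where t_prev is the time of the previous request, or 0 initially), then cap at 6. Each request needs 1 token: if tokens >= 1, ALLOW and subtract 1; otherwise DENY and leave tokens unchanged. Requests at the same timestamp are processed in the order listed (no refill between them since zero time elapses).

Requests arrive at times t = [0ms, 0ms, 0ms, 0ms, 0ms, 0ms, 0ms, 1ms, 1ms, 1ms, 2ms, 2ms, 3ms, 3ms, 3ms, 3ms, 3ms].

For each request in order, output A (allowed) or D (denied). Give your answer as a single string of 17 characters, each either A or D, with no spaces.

Simulating step by step:
  req#1 t=0ms: ALLOW
  req#2 t=0ms: ALLOW
  req#3 t=0ms: ALLOW
  req#4 t=0ms: ALLOW
  req#5 t=0ms: ALLOW
  req#6 t=0ms: ALLOW
  req#7 t=0ms: DENY
  req#8 t=1ms: ALLOW
  req#9 t=1ms: DENY
  req#10 t=1ms: DENY
  req#11 t=2ms: ALLOW
  req#12 t=2ms: DENY
  req#13 t=3ms: ALLOW
  req#14 t=3ms: DENY
  req#15 t=3ms: DENY
  req#16 t=3ms: DENY
  req#17 t=3ms: DENY

Answer: AAAAAADADDADADDDD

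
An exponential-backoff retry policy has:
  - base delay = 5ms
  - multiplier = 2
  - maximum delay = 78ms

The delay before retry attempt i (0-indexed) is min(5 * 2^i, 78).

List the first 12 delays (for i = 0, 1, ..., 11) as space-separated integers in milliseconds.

Answer: 5 10 20 40 78 78 78 78 78 78 78 78

Derivation:
Computing each delay:
  i=0: min(5*2^0, 78) = 5
  i=1: min(5*2^1, 78) = 10
  i=2: min(5*2^2, 78) = 20
  i=3: min(5*2^3, 78) = 40
  i=4: min(5*2^4, 78) = 78
  i=5: min(5*2^5, 78) = 78
  i=6: min(5*2^6, 78) = 78
  i=7: min(5*2^7, 78) = 78
  i=8: min(5*2^8, 78) = 78
  i=9: min(5*2^9, 78) = 78
  i=10: min(5*2^10, 78) = 78
  i=11: min(5*2^11, 78) = 78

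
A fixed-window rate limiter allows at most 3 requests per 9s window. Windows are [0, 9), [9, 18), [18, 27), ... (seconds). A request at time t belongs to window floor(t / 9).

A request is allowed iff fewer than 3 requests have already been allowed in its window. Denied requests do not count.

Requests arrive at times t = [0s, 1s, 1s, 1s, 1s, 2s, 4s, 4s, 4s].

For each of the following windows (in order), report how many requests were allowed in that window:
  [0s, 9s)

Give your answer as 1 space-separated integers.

Processing requests:
  req#1 t=0s (window 0): ALLOW
  req#2 t=1s (window 0): ALLOW
  req#3 t=1s (window 0): ALLOW
  req#4 t=1s (window 0): DENY
  req#5 t=1s (window 0): DENY
  req#6 t=2s (window 0): DENY
  req#7 t=4s (window 0): DENY
  req#8 t=4s (window 0): DENY
  req#9 t=4s (window 0): DENY

Allowed counts by window: 3

Answer: 3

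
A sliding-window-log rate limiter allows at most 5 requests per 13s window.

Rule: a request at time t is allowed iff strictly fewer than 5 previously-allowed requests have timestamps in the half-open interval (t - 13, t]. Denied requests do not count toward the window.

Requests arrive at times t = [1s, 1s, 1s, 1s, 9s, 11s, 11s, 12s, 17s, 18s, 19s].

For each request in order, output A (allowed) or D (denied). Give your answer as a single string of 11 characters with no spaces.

Tracking allowed requests in the window:
  req#1 t=1s: ALLOW
  req#2 t=1s: ALLOW
  req#3 t=1s: ALLOW
  req#4 t=1s: ALLOW
  req#5 t=9s: ALLOW
  req#6 t=11s: DENY
  req#7 t=11s: DENY
  req#8 t=12s: DENY
  req#9 t=17s: ALLOW
  req#10 t=18s: ALLOW
  req#11 t=19s: ALLOW

Answer: AAAAADDDAAA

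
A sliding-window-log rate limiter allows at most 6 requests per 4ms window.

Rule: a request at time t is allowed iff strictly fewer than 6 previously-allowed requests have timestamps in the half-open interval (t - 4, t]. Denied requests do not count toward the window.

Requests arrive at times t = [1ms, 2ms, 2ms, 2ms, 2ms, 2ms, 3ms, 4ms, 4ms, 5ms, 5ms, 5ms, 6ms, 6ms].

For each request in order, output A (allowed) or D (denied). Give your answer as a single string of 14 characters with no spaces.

Answer: AAAAAADDDADDAA

Derivation:
Tracking allowed requests in the window:
  req#1 t=1ms: ALLOW
  req#2 t=2ms: ALLOW
  req#3 t=2ms: ALLOW
  req#4 t=2ms: ALLOW
  req#5 t=2ms: ALLOW
  req#6 t=2ms: ALLOW
  req#7 t=3ms: DENY
  req#8 t=4ms: DENY
  req#9 t=4ms: DENY
  req#10 t=5ms: ALLOW
  req#11 t=5ms: DENY
  req#12 t=5ms: DENY
  req#13 t=6ms: ALLOW
  req#14 t=6ms: ALLOW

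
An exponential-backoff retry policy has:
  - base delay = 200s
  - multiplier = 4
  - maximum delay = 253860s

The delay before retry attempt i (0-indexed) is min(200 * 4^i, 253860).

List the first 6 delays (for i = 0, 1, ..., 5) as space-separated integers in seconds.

Answer: 200 800 3200 12800 51200 204800

Derivation:
Computing each delay:
  i=0: min(200*4^0, 253860) = 200
  i=1: min(200*4^1, 253860) = 800
  i=2: min(200*4^2, 253860) = 3200
  i=3: min(200*4^3, 253860) = 12800
  i=4: min(200*4^4, 253860) = 51200
  i=5: min(200*4^5, 253860) = 204800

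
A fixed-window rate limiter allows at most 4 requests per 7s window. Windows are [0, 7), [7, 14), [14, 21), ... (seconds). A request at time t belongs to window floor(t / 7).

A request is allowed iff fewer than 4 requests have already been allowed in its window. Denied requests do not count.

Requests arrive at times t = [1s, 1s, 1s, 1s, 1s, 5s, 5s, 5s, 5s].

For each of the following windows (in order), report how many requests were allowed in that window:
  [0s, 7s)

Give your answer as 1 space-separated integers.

Processing requests:
  req#1 t=1s (window 0): ALLOW
  req#2 t=1s (window 0): ALLOW
  req#3 t=1s (window 0): ALLOW
  req#4 t=1s (window 0): ALLOW
  req#5 t=1s (window 0): DENY
  req#6 t=5s (window 0): DENY
  req#7 t=5s (window 0): DENY
  req#8 t=5s (window 0): DENY
  req#9 t=5s (window 0): DENY

Allowed counts by window: 4

Answer: 4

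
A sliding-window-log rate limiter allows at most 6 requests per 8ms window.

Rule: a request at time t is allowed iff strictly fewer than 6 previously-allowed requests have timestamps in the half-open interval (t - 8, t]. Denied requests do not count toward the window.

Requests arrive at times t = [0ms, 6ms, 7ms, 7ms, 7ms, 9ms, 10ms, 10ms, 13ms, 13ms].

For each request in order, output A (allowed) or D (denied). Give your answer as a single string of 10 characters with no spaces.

Answer: AAAAAAADDD

Derivation:
Tracking allowed requests in the window:
  req#1 t=0ms: ALLOW
  req#2 t=6ms: ALLOW
  req#3 t=7ms: ALLOW
  req#4 t=7ms: ALLOW
  req#5 t=7ms: ALLOW
  req#6 t=9ms: ALLOW
  req#7 t=10ms: ALLOW
  req#8 t=10ms: DENY
  req#9 t=13ms: DENY
  req#10 t=13ms: DENY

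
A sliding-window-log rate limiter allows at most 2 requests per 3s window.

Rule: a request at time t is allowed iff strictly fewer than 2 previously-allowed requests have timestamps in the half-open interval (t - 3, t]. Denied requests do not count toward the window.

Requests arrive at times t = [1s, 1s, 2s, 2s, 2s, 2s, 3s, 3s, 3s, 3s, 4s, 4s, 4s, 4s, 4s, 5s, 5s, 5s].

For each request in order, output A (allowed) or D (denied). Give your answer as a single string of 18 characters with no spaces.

Answer: AADDDDDDDDAADDDDDD

Derivation:
Tracking allowed requests in the window:
  req#1 t=1s: ALLOW
  req#2 t=1s: ALLOW
  req#3 t=2s: DENY
  req#4 t=2s: DENY
  req#5 t=2s: DENY
  req#6 t=2s: DENY
  req#7 t=3s: DENY
  req#8 t=3s: DENY
  req#9 t=3s: DENY
  req#10 t=3s: DENY
  req#11 t=4s: ALLOW
  req#12 t=4s: ALLOW
  req#13 t=4s: DENY
  req#14 t=4s: DENY
  req#15 t=4s: DENY
  req#16 t=5s: DENY
  req#17 t=5s: DENY
  req#18 t=5s: DENY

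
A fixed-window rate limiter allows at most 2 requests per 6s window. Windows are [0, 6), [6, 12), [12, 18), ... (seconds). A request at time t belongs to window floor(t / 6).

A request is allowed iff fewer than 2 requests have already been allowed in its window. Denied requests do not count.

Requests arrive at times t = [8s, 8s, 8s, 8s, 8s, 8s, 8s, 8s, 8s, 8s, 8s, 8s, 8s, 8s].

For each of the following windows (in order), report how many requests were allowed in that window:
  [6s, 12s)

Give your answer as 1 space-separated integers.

Answer: 2

Derivation:
Processing requests:
  req#1 t=8s (window 1): ALLOW
  req#2 t=8s (window 1): ALLOW
  req#3 t=8s (window 1): DENY
  req#4 t=8s (window 1): DENY
  req#5 t=8s (window 1): DENY
  req#6 t=8s (window 1): DENY
  req#7 t=8s (window 1): DENY
  req#8 t=8s (window 1): DENY
  req#9 t=8s (window 1): DENY
  req#10 t=8s (window 1): DENY
  req#11 t=8s (window 1): DENY
  req#12 t=8s (window 1): DENY
  req#13 t=8s (window 1): DENY
  req#14 t=8s (window 1): DENY

Allowed counts by window: 2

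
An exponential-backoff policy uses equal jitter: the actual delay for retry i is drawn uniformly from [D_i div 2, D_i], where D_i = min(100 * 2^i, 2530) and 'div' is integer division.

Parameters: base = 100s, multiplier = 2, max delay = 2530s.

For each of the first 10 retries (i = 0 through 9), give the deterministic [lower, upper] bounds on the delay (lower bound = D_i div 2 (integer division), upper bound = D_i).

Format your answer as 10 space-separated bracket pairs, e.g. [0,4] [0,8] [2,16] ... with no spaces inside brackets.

Computing bounds per retry:
  i=0: D_i=min(100*2^0,2530)=100, bounds=[50,100]
  i=1: D_i=min(100*2^1,2530)=200, bounds=[100,200]
  i=2: D_i=min(100*2^2,2530)=400, bounds=[200,400]
  i=3: D_i=min(100*2^3,2530)=800, bounds=[400,800]
  i=4: D_i=min(100*2^4,2530)=1600, bounds=[800,1600]
  i=5: D_i=min(100*2^5,2530)=2530, bounds=[1265,2530]
  i=6: D_i=min(100*2^6,2530)=2530, bounds=[1265,2530]
  i=7: D_i=min(100*2^7,2530)=2530, bounds=[1265,2530]
  i=8: D_i=min(100*2^8,2530)=2530, bounds=[1265,2530]
  i=9: D_i=min(100*2^9,2530)=2530, bounds=[1265,2530]

Answer: [50,100] [100,200] [200,400] [400,800] [800,1600] [1265,2530] [1265,2530] [1265,2530] [1265,2530] [1265,2530]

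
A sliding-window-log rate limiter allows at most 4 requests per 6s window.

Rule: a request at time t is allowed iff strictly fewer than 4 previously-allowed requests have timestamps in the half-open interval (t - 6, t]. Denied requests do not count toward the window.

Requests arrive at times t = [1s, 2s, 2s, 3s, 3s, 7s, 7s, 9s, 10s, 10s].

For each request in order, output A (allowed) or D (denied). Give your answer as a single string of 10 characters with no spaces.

Answer: AAAADADAAA

Derivation:
Tracking allowed requests in the window:
  req#1 t=1s: ALLOW
  req#2 t=2s: ALLOW
  req#3 t=2s: ALLOW
  req#4 t=3s: ALLOW
  req#5 t=3s: DENY
  req#6 t=7s: ALLOW
  req#7 t=7s: DENY
  req#8 t=9s: ALLOW
  req#9 t=10s: ALLOW
  req#10 t=10s: ALLOW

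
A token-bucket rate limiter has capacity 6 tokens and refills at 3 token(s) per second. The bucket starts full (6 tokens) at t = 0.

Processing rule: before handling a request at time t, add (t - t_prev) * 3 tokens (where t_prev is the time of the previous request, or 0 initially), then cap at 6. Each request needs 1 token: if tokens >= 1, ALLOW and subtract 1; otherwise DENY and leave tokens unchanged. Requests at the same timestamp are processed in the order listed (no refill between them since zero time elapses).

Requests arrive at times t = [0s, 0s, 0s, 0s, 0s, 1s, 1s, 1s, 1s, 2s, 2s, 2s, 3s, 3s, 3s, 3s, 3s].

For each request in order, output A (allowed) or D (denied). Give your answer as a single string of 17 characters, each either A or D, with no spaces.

Simulating step by step:
  req#1 t=0s: ALLOW
  req#2 t=0s: ALLOW
  req#3 t=0s: ALLOW
  req#4 t=0s: ALLOW
  req#5 t=0s: ALLOW
  req#6 t=1s: ALLOW
  req#7 t=1s: ALLOW
  req#8 t=1s: ALLOW
  req#9 t=1s: ALLOW
  req#10 t=2s: ALLOW
  req#11 t=2s: ALLOW
  req#12 t=2s: ALLOW
  req#13 t=3s: ALLOW
  req#14 t=3s: ALLOW
  req#15 t=3s: ALLOW
  req#16 t=3s: DENY
  req#17 t=3s: DENY

Answer: AAAAAAAAAAAAAAADD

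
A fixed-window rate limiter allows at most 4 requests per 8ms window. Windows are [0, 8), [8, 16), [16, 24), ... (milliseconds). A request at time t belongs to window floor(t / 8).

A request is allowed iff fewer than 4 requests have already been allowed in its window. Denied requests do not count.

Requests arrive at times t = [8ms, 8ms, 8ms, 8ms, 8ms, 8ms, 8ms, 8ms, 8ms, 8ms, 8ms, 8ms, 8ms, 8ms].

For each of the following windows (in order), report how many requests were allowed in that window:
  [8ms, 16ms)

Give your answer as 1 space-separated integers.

Answer: 4

Derivation:
Processing requests:
  req#1 t=8ms (window 1): ALLOW
  req#2 t=8ms (window 1): ALLOW
  req#3 t=8ms (window 1): ALLOW
  req#4 t=8ms (window 1): ALLOW
  req#5 t=8ms (window 1): DENY
  req#6 t=8ms (window 1): DENY
  req#7 t=8ms (window 1): DENY
  req#8 t=8ms (window 1): DENY
  req#9 t=8ms (window 1): DENY
  req#10 t=8ms (window 1): DENY
  req#11 t=8ms (window 1): DENY
  req#12 t=8ms (window 1): DENY
  req#13 t=8ms (window 1): DENY
  req#14 t=8ms (window 1): DENY

Allowed counts by window: 4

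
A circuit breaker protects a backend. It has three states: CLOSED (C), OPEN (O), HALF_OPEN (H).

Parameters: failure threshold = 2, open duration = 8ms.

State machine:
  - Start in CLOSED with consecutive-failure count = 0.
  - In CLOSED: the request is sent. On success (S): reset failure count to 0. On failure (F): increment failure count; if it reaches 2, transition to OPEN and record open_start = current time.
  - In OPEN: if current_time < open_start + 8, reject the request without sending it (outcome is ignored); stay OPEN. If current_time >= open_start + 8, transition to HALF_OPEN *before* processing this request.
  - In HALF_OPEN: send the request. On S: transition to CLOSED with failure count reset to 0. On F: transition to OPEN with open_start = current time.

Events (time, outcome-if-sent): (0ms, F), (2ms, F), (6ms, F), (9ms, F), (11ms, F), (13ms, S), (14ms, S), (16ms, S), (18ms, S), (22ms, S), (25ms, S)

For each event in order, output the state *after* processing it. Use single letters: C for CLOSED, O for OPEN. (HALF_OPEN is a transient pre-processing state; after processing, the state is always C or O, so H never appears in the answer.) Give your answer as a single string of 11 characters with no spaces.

Answer: COOOOOOOOCC

Derivation:
State after each event:
  event#1 t=0ms outcome=F: state=CLOSED
  event#2 t=2ms outcome=F: state=OPEN
  event#3 t=6ms outcome=F: state=OPEN
  event#4 t=9ms outcome=F: state=OPEN
  event#5 t=11ms outcome=F: state=OPEN
  event#6 t=13ms outcome=S: state=OPEN
  event#7 t=14ms outcome=S: state=OPEN
  event#8 t=16ms outcome=S: state=OPEN
  event#9 t=18ms outcome=S: state=OPEN
  event#10 t=22ms outcome=S: state=CLOSED
  event#11 t=25ms outcome=S: state=CLOSED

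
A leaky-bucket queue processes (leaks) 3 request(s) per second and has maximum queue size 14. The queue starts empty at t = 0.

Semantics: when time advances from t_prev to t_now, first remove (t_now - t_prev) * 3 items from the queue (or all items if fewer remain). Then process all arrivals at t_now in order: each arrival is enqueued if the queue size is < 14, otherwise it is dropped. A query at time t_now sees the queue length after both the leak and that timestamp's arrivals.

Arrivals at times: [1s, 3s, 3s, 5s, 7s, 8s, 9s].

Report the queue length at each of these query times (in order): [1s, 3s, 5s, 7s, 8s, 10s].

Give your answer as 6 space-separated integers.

Queue lengths at query times:
  query t=1s: backlog = 1
  query t=3s: backlog = 2
  query t=5s: backlog = 1
  query t=7s: backlog = 1
  query t=8s: backlog = 1
  query t=10s: backlog = 0

Answer: 1 2 1 1 1 0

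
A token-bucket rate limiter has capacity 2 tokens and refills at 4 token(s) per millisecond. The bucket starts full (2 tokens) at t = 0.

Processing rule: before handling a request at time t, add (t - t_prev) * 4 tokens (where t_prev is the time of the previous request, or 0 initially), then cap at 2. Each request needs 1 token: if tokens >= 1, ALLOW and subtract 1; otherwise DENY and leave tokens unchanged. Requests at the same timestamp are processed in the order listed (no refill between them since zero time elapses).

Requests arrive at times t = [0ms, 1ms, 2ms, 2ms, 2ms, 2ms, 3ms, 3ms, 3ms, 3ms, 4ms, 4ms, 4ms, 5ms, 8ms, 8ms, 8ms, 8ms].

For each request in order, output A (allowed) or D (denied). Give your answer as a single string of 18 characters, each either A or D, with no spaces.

Simulating step by step:
  req#1 t=0ms: ALLOW
  req#2 t=1ms: ALLOW
  req#3 t=2ms: ALLOW
  req#4 t=2ms: ALLOW
  req#5 t=2ms: DENY
  req#6 t=2ms: DENY
  req#7 t=3ms: ALLOW
  req#8 t=3ms: ALLOW
  req#9 t=3ms: DENY
  req#10 t=3ms: DENY
  req#11 t=4ms: ALLOW
  req#12 t=4ms: ALLOW
  req#13 t=4ms: DENY
  req#14 t=5ms: ALLOW
  req#15 t=8ms: ALLOW
  req#16 t=8ms: ALLOW
  req#17 t=8ms: DENY
  req#18 t=8ms: DENY

Answer: AAAADDAADDAADAAADD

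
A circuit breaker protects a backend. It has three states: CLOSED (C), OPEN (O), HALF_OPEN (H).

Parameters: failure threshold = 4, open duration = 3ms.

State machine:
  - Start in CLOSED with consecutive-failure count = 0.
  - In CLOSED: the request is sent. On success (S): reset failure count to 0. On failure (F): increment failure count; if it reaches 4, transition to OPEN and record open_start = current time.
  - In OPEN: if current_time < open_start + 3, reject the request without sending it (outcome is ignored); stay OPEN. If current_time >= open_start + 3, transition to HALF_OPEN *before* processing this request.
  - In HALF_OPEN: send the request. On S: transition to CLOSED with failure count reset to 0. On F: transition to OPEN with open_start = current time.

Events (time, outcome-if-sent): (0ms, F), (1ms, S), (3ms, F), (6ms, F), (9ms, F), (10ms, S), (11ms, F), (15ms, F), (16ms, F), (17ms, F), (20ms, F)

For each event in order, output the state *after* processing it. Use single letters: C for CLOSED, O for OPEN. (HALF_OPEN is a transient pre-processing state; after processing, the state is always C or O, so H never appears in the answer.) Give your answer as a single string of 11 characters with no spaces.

State after each event:
  event#1 t=0ms outcome=F: state=CLOSED
  event#2 t=1ms outcome=S: state=CLOSED
  event#3 t=3ms outcome=F: state=CLOSED
  event#4 t=6ms outcome=F: state=CLOSED
  event#5 t=9ms outcome=F: state=CLOSED
  event#6 t=10ms outcome=S: state=CLOSED
  event#7 t=11ms outcome=F: state=CLOSED
  event#8 t=15ms outcome=F: state=CLOSED
  event#9 t=16ms outcome=F: state=CLOSED
  event#10 t=17ms outcome=F: state=OPEN
  event#11 t=20ms outcome=F: state=OPEN

Answer: CCCCCCCCCOO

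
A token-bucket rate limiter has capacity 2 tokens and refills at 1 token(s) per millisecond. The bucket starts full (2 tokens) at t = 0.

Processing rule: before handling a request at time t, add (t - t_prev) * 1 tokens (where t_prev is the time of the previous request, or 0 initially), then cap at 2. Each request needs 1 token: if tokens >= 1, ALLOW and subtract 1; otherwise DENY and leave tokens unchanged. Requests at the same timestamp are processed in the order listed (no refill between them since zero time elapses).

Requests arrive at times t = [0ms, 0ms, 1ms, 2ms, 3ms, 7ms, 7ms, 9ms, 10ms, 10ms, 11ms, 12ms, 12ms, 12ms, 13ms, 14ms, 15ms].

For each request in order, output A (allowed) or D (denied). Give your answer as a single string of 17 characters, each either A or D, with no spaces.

Simulating step by step:
  req#1 t=0ms: ALLOW
  req#2 t=0ms: ALLOW
  req#3 t=1ms: ALLOW
  req#4 t=2ms: ALLOW
  req#5 t=3ms: ALLOW
  req#6 t=7ms: ALLOW
  req#7 t=7ms: ALLOW
  req#8 t=9ms: ALLOW
  req#9 t=10ms: ALLOW
  req#10 t=10ms: ALLOW
  req#11 t=11ms: ALLOW
  req#12 t=12ms: ALLOW
  req#13 t=12ms: DENY
  req#14 t=12ms: DENY
  req#15 t=13ms: ALLOW
  req#16 t=14ms: ALLOW
  req#17 t=15ms: ALLOW

Answer: AAAAAAAAAAAADDAAA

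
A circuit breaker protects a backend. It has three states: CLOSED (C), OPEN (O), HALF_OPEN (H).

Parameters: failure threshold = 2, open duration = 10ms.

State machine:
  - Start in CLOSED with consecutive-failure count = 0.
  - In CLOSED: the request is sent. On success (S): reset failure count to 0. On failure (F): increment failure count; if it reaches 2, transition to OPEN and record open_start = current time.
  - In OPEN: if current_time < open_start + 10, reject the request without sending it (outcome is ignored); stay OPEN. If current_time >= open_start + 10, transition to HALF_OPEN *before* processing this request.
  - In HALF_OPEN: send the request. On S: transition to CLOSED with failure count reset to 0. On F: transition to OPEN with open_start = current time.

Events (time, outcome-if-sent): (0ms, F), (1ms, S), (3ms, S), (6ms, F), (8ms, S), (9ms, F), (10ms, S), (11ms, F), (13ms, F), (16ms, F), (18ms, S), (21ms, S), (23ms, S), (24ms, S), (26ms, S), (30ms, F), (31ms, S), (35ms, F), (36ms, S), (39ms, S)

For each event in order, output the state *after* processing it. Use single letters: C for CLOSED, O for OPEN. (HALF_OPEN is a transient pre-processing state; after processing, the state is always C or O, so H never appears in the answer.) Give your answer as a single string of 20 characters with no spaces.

Answer: CCCCCCCCOOOOCCCCCCCC

Derivation:
State after each event:
  event#1 t=0ms outcome=F: state=CLOSED
  event#2 t=1ms outcome=S: state=CLOSED
  event#3 t=3ms outcome=S: state=CLOSED
  event#4 t=6ms outcome=F: state=CLOSED
  event#5 t=8ms outcome=S: state=CLOSED
  event#6 t=9ms outcome=F: state=CLOSED
  event#7 t=10ms outcome=S: state=CLOSED
  event#8 t=11ms outcome=F: state=CLOSED
  event#9 t=13ms outcome=F: state=OPEN
  event#10 t=16ms outcome=F: state=OPEN
  event#11 t=18ms outcome=S: state=OPEN
  event#12 t=21ms outcome=S: state=OPEN
  event#13 t=23ms outcome=S: state=CLOSED
  event#14 t=24ms outcome=S: state=CLOSED
  event#15 t=26ms outcome=S: state=CLOSED
  event#16 t=30ms outcome=F: state=CLOSED
  event#17 t=31ms outcome=S: state=CLOSED
  event#18 t=35ms outcome=F: state=CLOSED
  event#19 t=36ms outcome=S: state=CLOSED
  event#20 t=39ms outcome=S: state=CLOSED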